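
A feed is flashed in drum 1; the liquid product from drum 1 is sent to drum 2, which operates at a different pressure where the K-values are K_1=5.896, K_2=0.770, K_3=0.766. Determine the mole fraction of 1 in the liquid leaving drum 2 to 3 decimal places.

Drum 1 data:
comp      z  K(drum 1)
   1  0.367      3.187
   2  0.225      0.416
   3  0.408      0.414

x_1 (drum 2) = 0.045

Drum 1:
Rachford–Rice: g(ψ₁) = Σ zᵢ(Kᵢ−1)/(1+ψ₁(Kᵢ−1)) = 0.
Check two-phase: ΣzᵢKᵢ = 1.432 > 1 and Σzᵢ/Kᵢ = 1.642 > 1, so g(0) = 0.432 > 0 and g(1) = -0.642 < 0.
Iterate (Newton) starting at ψ₁ = 0.38:
  ψ₁ = 0.380: g = -0.0381, g' = -0.882 → ψ₁ = 0.337
  ψ₁ = 0.337: g = 0.0007, g' = -0.918 → ψ₁ = 0.338
Converged at ψ₁ = 0.338.
Drum-1 compositions:
  1: x = 0.211, y = 0.673
  2: x = 0.280, y = 0.117
  3: x = 0.509, y = 0.211
Drum-2 feed = drum-1 liquid: z₂ = (0.2111, 0.2803, 0.5086).
Drum 2:
Material balance + equilibrium reduce to Σ zᵢ(Kᵢ−1)/(1+ψ₂(Kᵢ−1)) = 0.
Check two-phase: ΣzᵢKᵢ = 1.850 > 1 and Σzᵢ/Kᵢ = 1.064 > 1, so g(0) = 0.850 > 0 and g(1) = -0.064 < 0.
Newton–Raphson from ψ₂ = 0.5:
  ψ₂ = 0.500: g = 0.0922, g' = -0.480 → ψ₂ = 0.692
  ψ₂ = 0.692: g = 0.0169, g' = -0.324 → ψ₂ = 0.744
  ψ₂ = 0.744: g = 0.0007, g' = -0.297 → ψ₂ = 0.747
Converged at ψ₂ = 0.747.
  1: x = 0.045, y = 0.267
  2: x = 0.338, y = 0.261
  3: x = 0.616, y = 0.472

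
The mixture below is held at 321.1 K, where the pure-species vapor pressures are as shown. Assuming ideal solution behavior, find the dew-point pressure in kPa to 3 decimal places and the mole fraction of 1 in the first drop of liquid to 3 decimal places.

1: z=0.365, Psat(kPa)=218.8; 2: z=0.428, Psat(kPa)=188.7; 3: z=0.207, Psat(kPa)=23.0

At the dew point ψ → 1, so Σzᵢ/Kᵢ = 1 with Kᵢ = Pᵢˢᵃᵗ/P ⇒ 1/P = Σzᵢ/Pᵢˢᵃᵗ.
1/P = 0.365/218.8 + 0.428/188.7 + 0.207/23.0 = 0.012936 ⇒ P = 77.302 kPa
xᵢ = zᵢP/Pᵢˢᵃᵗ ⇒ x_1 = 0.365·77.302/218.8 = 0.129

Pdew = 77.302 kPa, x_1 = 0.129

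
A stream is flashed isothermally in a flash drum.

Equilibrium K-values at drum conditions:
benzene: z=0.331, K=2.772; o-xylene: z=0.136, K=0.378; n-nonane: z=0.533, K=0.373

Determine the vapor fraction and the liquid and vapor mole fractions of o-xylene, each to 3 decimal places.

Rachford–Rice: g(ψ) = Σ zᵢ(Kᵢ−1)/(1+ψ(Kᵢ−1)) = 0.
Check two-phase: ΣzᵢKᵢ = 1.168 > 1 and Σzᵢ/Kᵢ = 1.908 > 1, so g(0) = 0.168 > 0 and g(1) = -0.908 < 0.
Iterate (Newton) starting at ψ = 0.53:
  ψ = 0.530: g = -0.3242, g' = -0.864 → ψ = 0.155
  ψ = 0.155: g = -0.0032, g' = -0.962 → ψ = 0.151
Converged at ψ = 0.151.
Compositions from xᵢ = zᵢ/(1+ψ(Kᵢ−1)), yᵢ = Kᵢxᵢ:
  benzene: x = 0.261, y = 0.724
  o-xylene: x = 0.150, y = 0.057
  n-nonane: x = 0.589, y = 0.220

ψ = 0.151, x_o-xylene = 0.150, y_o-xylene = 0.057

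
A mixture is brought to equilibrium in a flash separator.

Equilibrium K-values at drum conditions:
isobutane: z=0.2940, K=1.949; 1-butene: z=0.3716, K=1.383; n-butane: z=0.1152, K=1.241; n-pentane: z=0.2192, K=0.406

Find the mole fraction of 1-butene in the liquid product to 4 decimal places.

x_1-butene = 0.2765

Let ψ = V/F and solve Σ zᵢ(Kᵢ−1)/(1+ψ(Kᵢ−1)) = 0.
Feasibility: ΣzᵢKᵢ = 1.3189, Σzᵢ/Kᵢ = 1.0523 — both > 1, two phases present.
Newton iteration, ψ⁰ = 0.47:
  ψ = 0.4700: g = 0.15786, g' = -0.3200 → ψ = 0.9633
  ψ = 0.9633: g = -0.03209, g' = -0.5283 → ψ = 0.9025
  ψ = 0.9025: g = -0.00183, g' = -0.4708 → ψ = 0.8987
  ψ = 0.8987: g = -0.00001, g' = -0.4677 → ψ = 0.8986
Converged at ψ = 0.8986.
Compositions from xᵢ = zᵢ/(1+ψ(Kᵢ−1)), yᵢ = Kᵢxᵢ:
  isobutane: x = 0.1587, y = 0.3093
  1-butene: x = 0.2765, y = 0.3823
  n-butane: x = 0.0947, y = 0.1175
  n-pentane: x = 0.4702, y = 0.1909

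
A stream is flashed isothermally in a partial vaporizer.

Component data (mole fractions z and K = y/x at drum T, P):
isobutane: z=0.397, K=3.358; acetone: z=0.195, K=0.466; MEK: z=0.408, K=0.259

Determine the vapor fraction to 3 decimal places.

ψ = 0.330

Material balance + equilibrium reduce to Σ zᵢ(Kᵢ−1)/(1+ψ(Kᵢ−1)) = 0.
Check two-phase: ΣzᵢKᵢ = 1.530 > 1 and Σzᵢ/Kᵢ = 2.112 > 1, so g(0) = 0.530 > 0 and g(1) = -1.112 < 0.
Iterate (Newton) starting at ψ = 0.5:
  ψ = 0.500: g = -0.1927, g' = -1.134 → ψ = 0.330
Converged at ψ = 0.330.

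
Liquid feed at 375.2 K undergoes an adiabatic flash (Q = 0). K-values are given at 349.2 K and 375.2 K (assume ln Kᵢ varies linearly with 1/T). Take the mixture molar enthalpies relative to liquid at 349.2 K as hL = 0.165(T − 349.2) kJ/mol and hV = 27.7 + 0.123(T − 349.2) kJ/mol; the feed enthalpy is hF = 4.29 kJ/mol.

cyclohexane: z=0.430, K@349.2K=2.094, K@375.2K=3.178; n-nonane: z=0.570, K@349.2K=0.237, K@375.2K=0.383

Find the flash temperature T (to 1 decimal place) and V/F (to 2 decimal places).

T = 353.7 K, V/F = 0.13

Adiabatic flash: solve Rachford–Rice at each trial T, then check hF = ψ·hV(T) + (1−ψ)·hL(T).
  T = 349.2 K: K = (2.094, 0.237), RR gives ψ = 0.043, H_out = 1.178 kJ/mol
  T = 375.2 K: K = (3.178, 0.383), RR gives ψ = 0.435, H_out = 15.870 kJ/mol
  T = 362.2 K: K = (2.599, 0.304), RR gives ψ = 0.261, H_out = 9.239 kJ/mol
  T = 355.7 K: K = (2.338, 0.269), RR gives ψ = 0.162, H_out = 5.517 kJ/mol
  T = 352.4 K: K = (2.212, 0.252), RR gives ψ = 0.105, H_out = 3.415 kJ/mol
  T = 354.0 K: K = (2.272, 0.260), RR gives ψ = 0.133, H_out = 4.457 kJ/mol
Linear interpolation between T = 352.4 (H_out = 3.415) and T = 354.0 (H_out = 4.457) on hF = 4.29 gives T ≈ 353.7 K, at which ψ = 0.13.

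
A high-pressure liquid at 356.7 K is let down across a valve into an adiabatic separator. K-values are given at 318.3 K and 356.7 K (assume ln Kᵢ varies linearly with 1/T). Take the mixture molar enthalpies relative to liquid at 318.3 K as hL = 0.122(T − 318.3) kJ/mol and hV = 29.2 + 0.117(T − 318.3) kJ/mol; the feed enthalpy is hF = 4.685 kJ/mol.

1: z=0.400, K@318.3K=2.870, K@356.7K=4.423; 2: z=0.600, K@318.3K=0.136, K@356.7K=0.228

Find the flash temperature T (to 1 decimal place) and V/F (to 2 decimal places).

Adiabatic flash: solve Rachford–Rice at each trial T, then check hF = ψ·hV(T) + (1−ψ)·hL(T).
  T = 318.3 K: K = (2.870, 0.136), RR gives ψ = 0.142, H_out = 4.150 kJ/mol
  T = 356.7 K: K = (4.423, 0.228), RR gives ψ = 0.343, H_out = 14.630 kJ/mol
  T = 337.5 K: K = (3.607, 0.179), RR gives ψ = 0.257, H_out = 9.819 kJ/mol
  T = 327.9 K: K = (3.228, 0.157), RR gives ψ = 0.205, H_out = 7.146 kJ/mol
  T = 323.1 K: K = (3.047, 0.146), RR gives ψ = 0.175, H_out = 5.698 kJ/mol
  T = 320.7 K: K = (2.958, 0.141), RR gives ψ = 0.159, H_out = 4.938 kJ/mol
Linear interpolation between T = 318.3 (H_out = 4.150) and T = 320.7 (H_out = 4.938) on hF = 4.685 gives T ≈ 319.9 K, at which ψ = 0.15.

T = 319.9 K, V/F = 0.15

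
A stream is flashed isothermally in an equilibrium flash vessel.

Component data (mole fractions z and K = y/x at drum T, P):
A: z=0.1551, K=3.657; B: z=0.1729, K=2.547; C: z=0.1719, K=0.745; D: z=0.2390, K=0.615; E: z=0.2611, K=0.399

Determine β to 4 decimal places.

β = 0.4013

Rachford–Rice: g(β) = Σ zᵢ(Kᵢ−1)/(1+β(Kᵢ−1)) = 0.
Check two-phase: ΣzᵢKᵢ = 1.3868 > 1 and Σzᵢ/Kᵢ = 1.3840 > 1, so g(0) = 0.3868 > 0 and g(1) = -0.3840 < 0.
Newton iteration, β⁰ = 0.67:
  β = 0.6700: g = -0.16000, g' = -0.5863 → β = 0.3971
  β = 0.3971: g = 0.00270, g' = -0.6439 → β = 0.4013
Converged at β = 0.4013.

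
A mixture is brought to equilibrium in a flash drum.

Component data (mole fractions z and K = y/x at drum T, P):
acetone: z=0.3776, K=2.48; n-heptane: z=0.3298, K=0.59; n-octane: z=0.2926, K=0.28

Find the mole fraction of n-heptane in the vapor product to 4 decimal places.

Newton–Raphson from ψ = 0.64:
  ψ = 0.6400: g = -0.28703, g' = -0.8418 → ψ = 0.2990
  ψ = 0.2990: g = -0.03517, g' = -0.7158 → ψ = 0.2499
  ψ = 0.2499: g = 0.00044, g' = -0.7351 → ψ = 0.2505
Converged at ψ = 0.2505.
Compositions from xᵢ = zᵢ/(1+ψ(Kᵢ−1)), yᵢ = Kᵢxᵢ:
  acetone: x = 0.2755, y = 0.6832
  n-heptane: x = 0.3675, y = 0.2169
  n-octane: x = 0.3570, y = 0.1000

y_n-heptane = 0.2169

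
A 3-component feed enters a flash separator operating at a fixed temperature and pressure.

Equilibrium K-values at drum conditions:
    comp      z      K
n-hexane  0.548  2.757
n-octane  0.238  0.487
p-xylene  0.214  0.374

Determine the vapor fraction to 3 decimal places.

ψ = 0.704

Let ψ = V/F and solve Σ zᵢ(Kᵢ−1)/(1+ψ(Kᵢ−1)) = 0.
Feasibility: ΣzᵢKᵢ = 1.707, Σzᵢ/Kᵢ = 1.260 — both > 1, two phases present.
Newton–Raphson from ψ = 0.5:
  ψ = 0.500: g = 0.1533, g' = -0.770 → ψ = 0.699
  ψ = 0.699: g = 0.0036, g' = -0.758 → ψ = 0.704
Converged at ψ = 0.704.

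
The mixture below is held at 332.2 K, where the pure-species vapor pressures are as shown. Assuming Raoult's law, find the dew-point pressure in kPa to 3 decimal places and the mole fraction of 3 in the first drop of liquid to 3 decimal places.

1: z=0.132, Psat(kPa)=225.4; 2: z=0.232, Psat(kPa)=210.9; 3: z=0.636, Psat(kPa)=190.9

At the dew point ψ → 1, so Σzᵢ/Kᵢ = 1 with Kᵢ = Pᵢˢᵃᵗ/P ⇒ 1/P = Σzᵢ/Pᵢˢᵃᵗ.
1/P = 0.132/225.4 + 0.232/210.9 + 0.636/190.9 = 0.005017 ⇒ P = 199.312 kPa
xᵢ = zᵢP/Pᵢˢᵃᵗ ⇒ x_3 = 0.636·199.312/190.9 = 0.664

Pdew = 199.312 kPa, x_3 = 0.664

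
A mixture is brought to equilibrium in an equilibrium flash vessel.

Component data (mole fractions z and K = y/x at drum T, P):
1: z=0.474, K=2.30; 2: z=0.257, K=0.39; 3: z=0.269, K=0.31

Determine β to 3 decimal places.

β = 0.323

Newton–Raphson from β = 0.65:
  β = 0.650: g = -0.2623, g' = -0.919 → β = 0.365
  β = 0.365: g = -0.0315, g' = -0.756 → β = 0.323
Converged at β = 0.323.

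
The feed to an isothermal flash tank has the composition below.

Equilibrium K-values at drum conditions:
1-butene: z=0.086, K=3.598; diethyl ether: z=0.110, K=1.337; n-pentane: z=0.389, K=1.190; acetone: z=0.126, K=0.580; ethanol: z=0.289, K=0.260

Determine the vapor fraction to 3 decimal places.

ψ = 0.099

Rachford–Rice: g(ψ) = Σ zᵢ(Kᵢ−1)/(1+ψ(Kᵢ−1)) = 0.
Feasibility: ΣzᵢKᵢ = 1.068, Σzᵢ/Kᵢ = 1.762 — both > 1, two phases present.
Newton–Raphson from ψ = 0.5:
  ψ = 0.500: g = -0.2100, g' = -0.565 → ψ = 0.128
  ψ = 0.128: g = -0.0170, g' = -0.569 → ψ = 0.098
  ψ = 0.098: g = 0.0005, g' = -0.602 → ψ = 0.099
Converged at ψ = 0.099.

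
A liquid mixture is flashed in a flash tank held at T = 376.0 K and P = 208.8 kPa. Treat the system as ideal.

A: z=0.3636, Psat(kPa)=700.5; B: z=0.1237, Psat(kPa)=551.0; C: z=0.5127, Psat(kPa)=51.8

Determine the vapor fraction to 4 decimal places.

Raoult's law: Kᵢ = Pᵢˢᵃᵗ/P = Pᵢˢᵃᵗ/208.8.
  K_A = 700.5/208.8 = 3.354885, K_B = 551.0/208.8 = 2.638889, K_C = 51.8/208.8 = 0.248084
Newton–Raphson from ψ = 0.49:
  ψ = 0.4900: g = -0.10044, g' = -1.2636 → ψ = 0.4105
  ψ = 0.4105: g = -0.00107, g' = -1.2465 → ψ = 0.4097
Converged at ψ = 0.4097.

ψ = 0.4097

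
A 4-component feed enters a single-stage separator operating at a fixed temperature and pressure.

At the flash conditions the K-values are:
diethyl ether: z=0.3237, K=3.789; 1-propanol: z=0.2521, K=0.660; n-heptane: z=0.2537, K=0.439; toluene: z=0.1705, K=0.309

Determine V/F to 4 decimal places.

Newton iteration, V/F⁰ = 0.44:
  V/F = 0.4400: g = -0.05369, g' = -0.8568 → V/F = 0.3773
  V/F = 0.3773: g = 0.00164, g' = -0.9136 → V/F = 0.3791
Converged at V/F = 0.3791.

V/F = 0.3791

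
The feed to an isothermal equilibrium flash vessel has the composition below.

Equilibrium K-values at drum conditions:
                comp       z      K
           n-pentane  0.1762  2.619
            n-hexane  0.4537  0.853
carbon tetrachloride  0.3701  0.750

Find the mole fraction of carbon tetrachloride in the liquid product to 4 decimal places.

Let ψ = V/F and solve Σ zᵢ(Kᵢ−1)/(1+ψ(Kᵢ−1)) = 0.
Check two-phase: ΣzᵢKᵢ = 1.1260 > 1 and Σzᵢ/Kᵢ = 1.0926 > 1, so g(0) = 0.1260 > 0 and g(1) = -0.0926 < 0.
Newton–Raphson from ψ = 0.3:
  ψ = 0.3000: g = 0.02221, g' = -0.2470 → ψ = 0.3899
  ψ = 0.3899: g = 0.00161, g' = -0.2130 → ψ = 0.3975
Converged at ψ = 0.3975.
Compositions from xᵢ = zᵢ/(1+ψ(Kᵢ−1)), yᵢ = Kᵢxᵢ:
  n-pentane: x = 0.1072, y = 0.2808
  n-hexane: x = 0.4819, y = 0.4110
  carbon tetrachloride: x = 0.4109, y = 0.3082

x_carbon tetrachloride = 0.4109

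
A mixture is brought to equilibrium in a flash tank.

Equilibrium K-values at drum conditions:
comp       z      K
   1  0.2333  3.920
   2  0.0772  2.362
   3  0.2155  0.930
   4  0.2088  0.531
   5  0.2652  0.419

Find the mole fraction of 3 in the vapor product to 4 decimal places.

y_3 = 0.2072

Material balance + equilibrium reduce to Σ zᵢ(Kᵢ−1)/(1+ψ(Kᵢ−1)) = 0.
Check two-phase: ΣzᵢKᵢ = 1.5193 > 1 and Σzᵢ/Kᵢ = 1.3501 > 1, so g(0) = 0.5193 > 0 and g(1) = -0.3501 < 0.
Newton iteration, ψ⁰ = 0.65:
  ψ = 0.6500: g = -0.11341, g' = -0.6045 → ψ = 0.4624
  ψ = 0.4624: g = 0.00307, g' = -0.6575 → ψ = 0.4671
Converged at ψ = 0.4671.
Compositions from xᵢ = zᵢ/(1+ψ(Kᵢ−1)), yᵢ = Kᵢxᵢ:
  1: x = 0.0987, y = 0.3869
  2: x = 0.0472, y = 0.1114
  3: x = 0.2228, y = 0.2072
  4: x = 0.2674, y = 0.1420
  5: x = 0.3640, y = 0.1525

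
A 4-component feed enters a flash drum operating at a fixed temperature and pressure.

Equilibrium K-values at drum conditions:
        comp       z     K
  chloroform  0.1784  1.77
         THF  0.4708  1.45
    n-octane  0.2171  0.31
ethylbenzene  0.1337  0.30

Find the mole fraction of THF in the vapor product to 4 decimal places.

Let β = V/F and solve Σ zᵢ(Kᵢ−1)/(1+β(Kᵢ−1)) = 0.
g(0) = ΣzᵢKᵢ − 1 = 0.1058 and g(1) = 1 − Σzᵢ/Kᵢ = -0.5715, so a root lies in (0, 1).
Newton iteration, β⁰ = 0.5:
  β = 0.5000: g = -0.10056, g' = -0.5147 → β = 0.3046
  β = 0.3046: g = -0.01103, g' = -0.4147 → β = 0.2780
  β = 0.2780: g = -0.00011, g' = -0.4063 → β = 0.2777
Converged at β = 0.2777.
Compositions from xᵢ = zᵢ/(1+β(Kᵢ−1)), yᵢ = Kᵢxᵢ:
  chloroform: x = 0.1470, y = 0.2601
  THF: x = 0.4185, y = 0.6068
  n-octane: x = 0.2686, y = 0.0833
  ethylbenzene: x = 0.1660, y = 0.0498

y_THF = 0.6068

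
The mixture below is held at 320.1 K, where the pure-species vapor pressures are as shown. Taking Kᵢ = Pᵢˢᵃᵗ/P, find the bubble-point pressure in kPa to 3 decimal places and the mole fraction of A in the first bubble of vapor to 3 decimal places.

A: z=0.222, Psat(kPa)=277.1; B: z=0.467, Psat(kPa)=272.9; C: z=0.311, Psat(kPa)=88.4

Pbub = 216.453 kPa, y_A = 0.284

At the bubble point ψ → 0, so ΣzᵢKᵢ = 1 with Kᵢ = Pᵢˢᵃᵗ/P ⇒ P = ΣzᵢPᵢˢᵃᵗ.
P = 0.222·277.1 + 0.467·272.9 + 0.311·88.4 = 216.453 kPa
yᵢ = zᵢPᵢˢᵃᵗ/P ⇒ y_A = 0.222·277.1/216.453 = 0.284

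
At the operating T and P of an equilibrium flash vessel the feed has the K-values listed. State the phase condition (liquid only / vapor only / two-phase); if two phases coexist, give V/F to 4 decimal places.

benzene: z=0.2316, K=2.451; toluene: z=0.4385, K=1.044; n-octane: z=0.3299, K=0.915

vapor only

ΣzᵢKᵢ = 1.3273; Σzᵢ/Kᵢ = 0.8751.
Since Σzᵢ/Kᵢ < 1 the mixture is above its dew point — single vapor phase.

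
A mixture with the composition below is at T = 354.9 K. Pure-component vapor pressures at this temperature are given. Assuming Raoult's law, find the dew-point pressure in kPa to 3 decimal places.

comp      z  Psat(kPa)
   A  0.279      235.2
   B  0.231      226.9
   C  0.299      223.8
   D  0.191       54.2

Pdew = 141.557 kPa

At the dew point ψ → 1, so Σzᵢ/Kᵢ = 1 with Kᵢ = Pᵢˢᵃᵗ/P ⇒ 1/P = Σzᵢ/Pᵢˢᵃᵗ.
1/P = 0.279/235.2 + 0.231/226.9 + 0.299/223.8 + 0.191/54.2 = 0.007064 ⇒ P = 141.557 kPa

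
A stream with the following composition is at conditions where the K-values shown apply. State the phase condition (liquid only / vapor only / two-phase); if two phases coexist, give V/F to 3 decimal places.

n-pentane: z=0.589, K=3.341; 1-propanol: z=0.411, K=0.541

ΣzᵢKᵢ = 2.190; Σzᵢ/Kᵢ = 0.936.
Since Σzᵢ/Kᵢ < 1 the mixture is above its dew point — single vapor phase.

vapor only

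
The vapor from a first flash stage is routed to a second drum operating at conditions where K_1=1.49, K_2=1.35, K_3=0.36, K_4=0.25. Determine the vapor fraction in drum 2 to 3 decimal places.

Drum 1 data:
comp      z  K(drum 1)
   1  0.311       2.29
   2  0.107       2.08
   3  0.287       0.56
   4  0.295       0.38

V/F (drum 2) = 0.266

Drum 1:
Material balance + equilibrium reduce to Σ zᵢ(Kᵢ−1)/(1+ψ₁(Kᵢ−1)) = 0.
Feasibility: ΣzᵢKᵢ = 1.208, Σzᵢ/Kᵢ = 1.476 — both > 1, two phases present.
Newton iteration, ψ₁⁰ = 0.5:
  ψ₁ = 0.500: g = -0.1080, g' = -0.573 → ψ₁ = 0.312
  ψ₁ = 0.312: g = -0.0004, g' = -0.582 → ψ₁ = 0.311
Converged at ψ₁ = 0.311.
Drum-1 compositions:
  1: x = 0.222, y = 0.508
  2: x = 0.080, y = 0.167
  3: x = 0.332, y = 0.186
  4: x = 0.365, y = 0.139
Drum-2 feed = drum-1 vapor: z₂ = (0.5083, 0.1666, 0.1862, 0.1389).
Drum 2:
Rachford–Rice: g(ψ₂) = Σ zᵢ(Kᵢ−1)/(1+ψ₂(Kᵢ−1)) = 0.
Check two-phase: ΣzᵢKᵢ = 1.084 > 1 and Σzᵢ/Kᵢ = 1.537 > 1, so g(0) = 0.084 > 0 and g(1) = -0.537 < 0.
Newton iteration, ψ₂⁰ = 0.5:
  ψ₂ = 0.500: g = -0.0922, g' = -0.458 → ψ₂ = 0.299
  ψ₂ = 0.299: g = -0.0115, g' = -0.356 → ψ₂ = 0.266
Converged at ψ₂ = 0.266.
  1: x = 0.450, y = 0.670
  2: x = 0.152, y = 0.206
  3: x = 0.224, y = 0.081
  4: x = 0.173, y = 0.043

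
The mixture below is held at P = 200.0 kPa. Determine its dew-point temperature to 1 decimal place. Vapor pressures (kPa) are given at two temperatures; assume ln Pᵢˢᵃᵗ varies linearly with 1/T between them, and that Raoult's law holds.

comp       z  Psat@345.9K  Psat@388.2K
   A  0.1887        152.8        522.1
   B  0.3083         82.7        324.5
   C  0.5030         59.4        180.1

T = 380.4 K

Dew-point temperature: Σzᵢ·P/Pᵢˢᵃᵗ(T) = 1. Interpolate ln Pᵢˢᵃᵗ = aᵢ + bᵢ/T.
  T = 345.9 K: ΣzᵢP/Pᵢˢᵃᵗ = 2.6862
  T = 388.2 K: ΣzᵢP/Pᵢˢᵃᵗ = 0.8209
  T = 367.0 K: ΣzᵢP/Pᵢˢᵃᵗ = 1.4349
  T = 377.6 K: ΣzᵢP/Pᵢˢᵃᵗ = 1.0765
  T = 382.9 K: ΣzᵢP/Pᵢˢᵃᵗ = 0.9382
  T = 380.2 K: ΣzᵢP/Pᵢˢᵃᵗ = 1.0057
Interpolating between 380.2 K and 382.9 K gives T ≈ 380.4 K.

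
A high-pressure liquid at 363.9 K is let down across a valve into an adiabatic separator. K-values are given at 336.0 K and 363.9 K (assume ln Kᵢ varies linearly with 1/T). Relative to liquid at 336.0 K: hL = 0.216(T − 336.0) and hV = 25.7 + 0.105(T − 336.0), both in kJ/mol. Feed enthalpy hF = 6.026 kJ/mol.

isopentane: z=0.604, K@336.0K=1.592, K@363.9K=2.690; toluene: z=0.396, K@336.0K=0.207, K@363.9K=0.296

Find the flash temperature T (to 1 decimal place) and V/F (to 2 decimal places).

Adiabatic flash: solve Rachford–Rice at each trial T, then check hF = ψ·hV(T) + (1−ψ)·hL(T).
  T = 336.0 K: K = (1.592, 0.207), RR gives ψ = 0.093, H_out = 2.384 kJ/mol
  T = 363.9 K: K = (2.690, 0.296), RR gives ψ = 0.624, H_out = 20.122 kJ/mol
  T = 349.9 K: K = (2.089, 0.249), RR gives ψ = 0.441, H_out = 13.652 kJ/mol
  T = 342.9 K: K = (1.827, 0.227), RR gives ψ = 0.303, H_out = 9.043 kJ/mol
  T = 339.4 K: K = (1.705, 0.217), RR gives ψ = 0.210, H_out = 6.041 kJ/mol
  T = 337.7 K: K = (1.648, 0.212), RR gives ψ = 0.155, H_out = 4.324 kJ/mol
Linear interpolation between T = 337.7 (H_out = 4.324) and T = 339.4 (H_out = 6.041) on hF = 6.026 gives T ≈ 339.4 K, at which ψ = 0.21.

T = 339.4 K, V/F = 0.21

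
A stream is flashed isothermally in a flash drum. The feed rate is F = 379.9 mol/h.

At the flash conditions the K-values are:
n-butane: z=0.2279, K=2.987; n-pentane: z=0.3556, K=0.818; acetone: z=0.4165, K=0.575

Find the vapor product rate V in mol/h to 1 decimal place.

V = 124.3 mol/h

Rachford–Rice: g(V/F) = Σ zᵢ(Kᵢ−1)/(1+V/F(Kᵢ−1)) = 0.
Check two-phase: ΣzᵢKᵢ = 1.2111 > 1 and Σzᵢ/Kᵢ = 1.2354 > 1, so g(0) = 0.2111 > 0 and g(1) = -0.2354 < 0.
Newton–Raphson from V/F = 0.35:
  V/F = 0.3500: g = -0.00998, g' = -0.4303 → V/F = 0.3268
  V/F = 0.3268: g = 0.00017, g' = -0.4455 → V/F = 0.3272
Converged at V/F = 0.3272.
Then V = V/F·F = 0.3272·379.9 = 124.3 mol/h and L = F − V = 255.6 mol/h.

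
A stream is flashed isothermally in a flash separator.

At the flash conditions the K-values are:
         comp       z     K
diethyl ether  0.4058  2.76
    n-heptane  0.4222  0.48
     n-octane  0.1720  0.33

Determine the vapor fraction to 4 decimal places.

Let ψ = V/F and solve Σ zᵢ(Kᵢ−1)/(1+ψ(Kᵢ−1)) = 0.
Feasibility: ΣzᵢKᵢ = 1.3794, Σzᵢ/Kᵢ = 1.5478 — both > 1, two phases present.
Newton iteration, ψ⁰ = 0.52:
  ψ = 0.5200: g = -0.10485, g' = -0.7390 → ψ = 0.3781
  ψ = 0.3781: g = 0.00121, g' = -0.7685 → ψ = 0.3797
Converged at ψ = 0.3797.

ψ = 0.3797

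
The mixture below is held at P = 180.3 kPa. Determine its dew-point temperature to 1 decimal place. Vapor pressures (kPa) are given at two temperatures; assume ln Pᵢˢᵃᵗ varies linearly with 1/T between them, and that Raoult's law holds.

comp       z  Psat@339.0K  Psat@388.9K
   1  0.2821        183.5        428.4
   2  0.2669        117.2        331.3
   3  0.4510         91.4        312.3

Dew-point temperature: Σzᵢ·P/Pᵢˢᵃᵗ(T) = 1. Interpolate ln Pᵢˢᵃᵗ = aᵢ + bᵢ/T.
  T = 339.0 K: ΣzᵢP/Pᵢˢᵃᵗ = 1.5774
  T = 388.9 K: ΣzᵢP/Pᵢˢᵃᵗ = 0.5244
  T = 363.9 K: ΣzᵢP/Pᵢˢᵃᵗ = 0.8743
  T = 351.4 K: ΣzᵢP/Pᵢˢᵃᵗ = 1.1626
  T = 357.6 K: ΣzᵢP/Pᵢˢᵃᵗ = 1.0067
  T = 360.8 K: ΣzᵢP/Pᵢˢᵃᵗ = 0.9365
  T = 359.2 K: ΣzᵢP/Pᵢˢᵃᵗ = 0.9708
Interpolating between 357.6 K and 359.2 K gives T ≈ 357.9 K.

T = 357.9 K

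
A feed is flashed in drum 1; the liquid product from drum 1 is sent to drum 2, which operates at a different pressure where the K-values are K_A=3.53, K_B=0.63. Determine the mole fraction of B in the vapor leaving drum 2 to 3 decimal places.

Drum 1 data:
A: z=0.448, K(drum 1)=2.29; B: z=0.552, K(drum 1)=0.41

Drum 1:
Binary case is linear: z₁(K₁−1)(1+ψ₁(K₂−1)) + z₂(K₂−1)(1+ψ₁(K₁−1)) = 0
⇒ ψ₁ = [z₁(K₁−1)+z₂(K₂−1)] / [−(K₁−1)(K₂−1)] = 0.2522/0.7611 = 0.331
Drum-1 compositions:
  A: x = 0.314, y = 0.719
  B: x = 0.686, y = 0.281
Drum-2 feed = drum-1 liquid: z₂ = (0.3138, 0.6862).
Drum 2:
Rachford–Rice: g(ψ₂) = Σ zᵢ(Kᵢ−1)/(1+ψ₂(Kᵢ−1)) = 0.
Check two-phase: ΣzᵢKᵢ = 1.540 > 1 and Σzᵢ/Kᵢ = 1.178 > 1, so g(0) = 0.540 > 0 and g(1) = -0.178 < 0.
Binary case is linear: z₁(K₁−1)(1+ψ₂(K₂−1)) + z₂(K₂−1)(1+ψ₂(K₁−1)) = 0
⇒ ψ₂ = [z₁(K₁−1)+z₂(K₂−1)] / [−(K₁−1)(K₂−1)] = 0.5401/0.9361 = 0.577
  A: x = 0.128, y = 0.450
  B: x = 0.872, y = 0.550

y_B (drum 2) = 0.550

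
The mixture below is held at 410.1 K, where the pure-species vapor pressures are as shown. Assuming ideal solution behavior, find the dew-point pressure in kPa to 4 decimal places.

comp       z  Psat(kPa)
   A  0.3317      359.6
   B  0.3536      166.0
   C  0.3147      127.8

At the dew point ψ → 1, so Σzᵢ/Kᵢ = 1 with Kᵢ = Pᵢˢᵃᵗ/P ⇒ 1/P = Σzᵢ/Pᵢˢᵃᵗ.
1/P = 0.3317/359.6 + 0.3536/166.0 + 0.3147/127.8 = 0.0055150 ⇒ P = 181.3245 kPa

Pdew = 181.3245 kPa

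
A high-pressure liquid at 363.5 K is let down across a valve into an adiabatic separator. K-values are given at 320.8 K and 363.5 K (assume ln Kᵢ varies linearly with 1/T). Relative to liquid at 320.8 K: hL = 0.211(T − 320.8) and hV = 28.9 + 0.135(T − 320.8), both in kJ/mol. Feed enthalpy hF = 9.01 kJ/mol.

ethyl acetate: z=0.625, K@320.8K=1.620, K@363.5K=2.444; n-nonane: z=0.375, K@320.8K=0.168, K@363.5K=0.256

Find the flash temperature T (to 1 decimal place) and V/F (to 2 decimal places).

T = 328.0 K, V/F = 0.26

Adiabatic flash: solve Rachford–Rice at each trial T, then check hF = ψ·hV(T) + (1−ψ)·hL(T).
  T = 320.8 K: K = (1.620, 0.168), RR gives ψ = 0.146, H_out = 4.230 kJ/mol
  T = 363.5 K: K = (2.444, 0.256), RR gives ψ = 0.580, H_out = 23.899 kJ/mol
  T = 342.1 K: K = (2.015, 0.210), RR gives ψ = 0.422, H_out = 15.994 kJ/mol
  T = 331.5 K: K = (1.814, 0.189), RR gives ψ = 0.309, H_out = 10.950 kJ/mol
  T = 326.1 K: K = (1.715, 0.178), RR gives ψ = 0.236, H_out = 7.839 kJ/mol
  T = 328.8 K: K = (1.764, 0.183), RR gives ψ = 0.274, H_out = 9.453 kJ/mol
  T = 327.5 K: K = (1.740, 0.181), RR gives ψ = 0.256, H_out = 8.692 kJ/mol
Linear interpolation between T = 327.5 (H_out = 8.692) and T = 328.8 (H_out = 9.453) on hF = 9.01 gives T ≈ 328.0 K, at which ψ = 0.26.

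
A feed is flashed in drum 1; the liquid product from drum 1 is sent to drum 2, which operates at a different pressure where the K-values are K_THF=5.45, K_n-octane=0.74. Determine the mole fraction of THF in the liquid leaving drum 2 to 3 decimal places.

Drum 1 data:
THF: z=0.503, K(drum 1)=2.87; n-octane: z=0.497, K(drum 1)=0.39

x_THF (drum 2) = 0.055

Drum 1:
Newton iteration, ψ₁⁰ = 0.58:
  ψ₁ = 0.580: g = -0.0179, g' = -0.848 → ψ₁ = 0.559
Converged at ψ₁ = 0.559.
Drum-1 compositions:
  THF: x = 0.246, y = 0.706
  n-octane: x = 0.754, y = 0.294
Drum-2 feed = drum-1 liquid: z₂ = (0.2460, 0.7540).
Drum 2:
Material balance + equilibrium reduce to Σ zᵢ(Kᵢ−1)/(1+ψ₂(Kᵢ−1)) = 0.
Check two-phase: ΣzᵢKᵢ = 1.899 > 1 and Σzᵢ/Kᵢ = 1.064 > 1, so g(0) = 0.899 > 0 and g(1) = -0.064 < 0.
Binary case is linear: z₁(K₁−1)(1+ψ₂(K₂−1)) + z₂(K₂−1)(1+ψ₂(K₁−1)) = 0
⇒ ψ₂ = [z₁(K₁−1)+z₂(K₂−1)] / [−(K₁−1)(K₂−1)] = 0.8985/1.1570 = 0.777
  THF: x = 0.055, y = 0.301
  n-octane: x = 0.945, y = 0.699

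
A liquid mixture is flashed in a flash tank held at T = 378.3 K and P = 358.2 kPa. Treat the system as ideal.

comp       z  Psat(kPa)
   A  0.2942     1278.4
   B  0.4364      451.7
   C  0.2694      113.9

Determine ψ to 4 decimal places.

ψ = 0.7201

Raoult's law: Kᵢ = Pᵢˢᵃᵗ/P = Pᵢˢᵃᵗ/358.2.
  K_A = 1278.4/358.2 = 3.568956, K_B = 451.7/358.2 = 1.261027, K_C = 113.9/358.2 = 0.317979
Let ψ = V/F and solve Σ zᵢ(Kᵢ−1)/(1+ψ(Kᵢ−1)) = 0.
Check two-phase: ΣzᵢKᵢ = 1.6860 > 1 and Σzᵢ/Kᵢ = 1.2757 > 1, so g(0) = 0.6860 > 0 and g(1) = -0.2757 < 0.
Iterate (Newton) starting at ψ = 0.5:
  ψ = 0.5000: g = 0.15278, g' = -0.6839 → ψ = 0.7234
  ψ = 0.7234: g = -0.00245, g' = -0.7469 → ψ = 0.7201
Converged at ψ = 0.7201.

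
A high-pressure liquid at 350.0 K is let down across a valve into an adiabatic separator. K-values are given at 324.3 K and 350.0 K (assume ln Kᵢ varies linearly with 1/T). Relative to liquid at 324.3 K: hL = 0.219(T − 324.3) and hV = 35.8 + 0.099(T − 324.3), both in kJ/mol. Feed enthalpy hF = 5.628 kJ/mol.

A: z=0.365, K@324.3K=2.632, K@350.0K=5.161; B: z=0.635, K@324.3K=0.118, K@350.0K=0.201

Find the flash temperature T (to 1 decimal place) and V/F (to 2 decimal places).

T = 330.4 K, V/F = 0.12

Adiabatic flash: solve Rachford–Rice at each trial T, then check hF = ψ·hV(T) + (1−ψ)·hL(T).
  T = 324.3 K: K = (2.632, 0.118), RR gives ψ = 0.025, H_out = 0.886 kJ/mol
  T = 350.0 K: K = (5.161, 0.201), RR gives ψ = 0.304, H_out = 15.581 kJ/mol
  T = 337.1 K: K = (3.728, 0.155), RR gives ψ = 0.199, H_out = 9.636 kJ/mol
  T = 330.7 K: K = (3.143, 0.136), RR gives ψ = 0.126, H_out = 5.818 kJ/mol
  T = 327.5 K: K = (2.879, 0.127), RR gives ψ = 0.080, H_out = 3.532 kJ/mol
  T = 329.1 K: K = (3.009, 0.131), RR gives ψ = 0.104, H_out = 4.714 kJ/mol
Linear interpolation between T = 329.1 (H_out = 4.714) and T = 330.7 (H_out = 5.818) on hF = 5.628 gives T ≈ 330.4 K, at which ψ = 0.12.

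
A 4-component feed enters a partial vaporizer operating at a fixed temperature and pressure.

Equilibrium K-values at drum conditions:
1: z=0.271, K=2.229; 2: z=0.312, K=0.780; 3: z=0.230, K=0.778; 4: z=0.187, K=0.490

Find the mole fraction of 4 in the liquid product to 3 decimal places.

x_4 = 0.222

Rachford–Rice: g(β) = Σ zᵢ(Kᵢ−1)/(1+β(Kᵢ−1)) = 0.
g(0) = ΣzᵢKᵢ − 1 = 0.118 and g(1) = 1 − Σzᵢ/Kᵢ = -0.199, so a root lies in (0, 1).
Iterate (Newton) starting at β = 0.5:
  β = 0.500: g = -0.0563, g' = -0.278 → β = 0.298
  β = 0.298: g = 0.0033, g' = -0.317 → β = 0.308
Converged at β = 0.308.
Compositions from xᵢ = zᵢ/(1+β(Kᵢ−1)), yᵢ = Kᵢxᵢ:
  1: x = 0.197, y = 0.438
  2: x = 0.335, y = 0.261
  3: x = 0.247, y = 0.192
  4: x = 0.222, y = 0.109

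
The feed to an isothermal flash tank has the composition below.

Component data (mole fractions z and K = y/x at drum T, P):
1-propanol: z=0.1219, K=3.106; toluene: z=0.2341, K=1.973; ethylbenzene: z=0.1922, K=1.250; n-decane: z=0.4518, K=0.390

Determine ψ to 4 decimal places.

ψ = 0.3697

Iterate (Newton) starting at ψ = 0.51:
  ψ = 0.5100: g = -0.08143, g' = -0.5884 → ψ = 0.3716
  ψ = 0.3716: g = -0.00111, g' = -0.5809 → ψ = 0.3697
Converged at ψ = 0.3697.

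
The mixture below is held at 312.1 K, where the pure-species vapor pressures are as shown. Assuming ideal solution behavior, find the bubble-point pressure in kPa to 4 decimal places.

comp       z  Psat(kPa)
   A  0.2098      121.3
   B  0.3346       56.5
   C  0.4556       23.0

Pbub = 54.8324 kPa

At the bubble point ψ → 0, so ΣzᵢKᵢ = 1 with Kᵢ = Pᵢˢᵃᵗ/P ⇒ P = ΣzᵢPᵢˢᵃᵗ.
P = 0.2098·121.3 + 0.3346·56.5 + 0.4556·23.0 = 54.8324 kPa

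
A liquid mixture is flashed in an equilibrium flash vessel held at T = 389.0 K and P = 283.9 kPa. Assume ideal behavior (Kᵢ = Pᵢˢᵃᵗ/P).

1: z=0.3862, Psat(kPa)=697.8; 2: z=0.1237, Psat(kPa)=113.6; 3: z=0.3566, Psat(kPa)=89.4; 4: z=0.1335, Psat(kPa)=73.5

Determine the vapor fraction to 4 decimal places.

Raoult's law: Kᵢ = Pᵢˢᵃᵗ/P = Pᵢˢᵃᵗ/283.9.
  K_1 = 697.8/283.9 = 2.457908, K_2 = 113.6/283.9 = 0.400141, K_3 = 89.4/283.9 = 0.314900, K_4 = 73.5/283.9 = 0.258894
Rachford–Rice: g(ψ) = Σ zᵢ(Kᵢ−1)/(1+ψ(Kᵢ−1)) = 0.
Feasibility: ΣzᵢKᵢ = 1.1456, Σzᵢ/Kᵢ = 2.1143 — both > 1, two phases present.
Newton iteration, ψ⁰ = 0.5:
  ψ = 0.5000: g = -0.30912, g' = -0.9377 → ψ = 0.1704
  ψ = 0.1704: g = -0.02144, g' = -0.8925 → ψ = 0.1463
  ψ = 0.1463: g = 0.00020, g' = -0.9101 → ψ = 0.1466
Converged at ψ = 0.1466.

ψ = 0.1466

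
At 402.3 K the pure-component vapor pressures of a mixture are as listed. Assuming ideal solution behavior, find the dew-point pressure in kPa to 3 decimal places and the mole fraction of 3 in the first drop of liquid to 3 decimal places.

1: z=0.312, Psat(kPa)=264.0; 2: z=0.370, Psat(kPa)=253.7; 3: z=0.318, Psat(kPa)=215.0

At the dew point ψ → 1, so Σzᵢ/Kᵢ = 1 with Kᵢ = Pᵢˢᵃᵗ/P ⇒ 1/P = Σzᵢ/Pᵢˢᵃᵗ.
1/P = 0.312/264.0 + 0.370/253.7 + 0.318/215.0 = 0.004119 ⇒ P = 242.759 kPa
xᵢ = zᵢP/Pᵢˢᵃᵗ ⇒ x_3 = 0.318·242.759/215.0 = 0.359

Pdew = 242.759 kPa, x_3 = 0.359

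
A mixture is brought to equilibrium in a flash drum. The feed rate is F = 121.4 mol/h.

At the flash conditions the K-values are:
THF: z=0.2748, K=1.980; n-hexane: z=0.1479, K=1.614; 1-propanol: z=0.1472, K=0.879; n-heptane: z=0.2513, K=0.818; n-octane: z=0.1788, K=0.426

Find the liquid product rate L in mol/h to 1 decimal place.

Material balance + equilibrium reduce to Σ zᵢ(Kᵢ−1)/(1+β(Kᵢ−1)) = 0.
Feasibility: ΣzᵢKᵢ = 1.1939, Σzᵢ/Kᵢ = 1.1248 — both > 1, two phases present.
Newton iteration, β⁰ = 0.39:
  β = 0.3900: g = 0.06795, g' = -0.2842 → β = 0.6290
  β = 0.6290: g = 0.00055, g' = -0.2875 → β = 0.6310
Converged at β = 0.6310.
Then V = β·F = 0.6310·121.4 = 76.6 mol/h and L = F − V = 44.8 mol/h.

L = 44.8 mol/h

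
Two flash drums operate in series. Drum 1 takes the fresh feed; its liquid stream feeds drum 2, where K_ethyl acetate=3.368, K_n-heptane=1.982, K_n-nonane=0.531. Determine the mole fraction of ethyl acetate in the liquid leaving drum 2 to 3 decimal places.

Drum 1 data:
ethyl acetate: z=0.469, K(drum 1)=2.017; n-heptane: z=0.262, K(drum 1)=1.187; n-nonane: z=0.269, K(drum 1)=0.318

Drum 1:
Let ψ₁ = V/F and solve Σ zᵢ(Kᵢ−1)/(1+ψ₁(Kᵢ−1)) = 0.
Feasibility: ΣzᵢKᵢ = 1.343, Σzᵢ/Kᵢ = 1.299 — both > 1, two phases present.
Iterate (Newton) starting at ψ₁ = 0.59:
  ψ₁ = 0.590: g = 0.0352, g' = -0.547 → ψ₁ = 0.654
  ψ₁ = 0.654: g = -0.0013, g' = -0.590 → ψ₁ = 0.652
Converged at ψ₁ = 0.652.
Drum-1 compositions:
  ethyl acetate: x = 0.282, y = 0.569
  n-heptane: x = 0.234, y = 0.277
  n-nonane: x = 0.485, y = 0.154
Drum-2 feed = drum-1 liquid: z₂ = (0.2820, 0.2335, 0.4845).
Drum 2:
Newton iteration, ψ₂⁰ = 0.34:
  ψ₂ = 0.340: g = 0.2715, g' = -0.763 → ψ₂ = 0.696
  ψ₂ = 0.696: g = 0.0510, g' = -0.540 → ψ₂ = 0.790
  ψ₂ = 0.790: g = 0.0005, g' = -0.532 → ψ₂ = 0.791
Converged at ψ₂ = 0.791.
  ethyl acetate: x = 0.098, y = 0.330
  n-heptane: x = 0.131, y = 0.260
  n-nonane: x = 0.770, y = 0.409

x_ethyl acetate (drum 2) = 0.098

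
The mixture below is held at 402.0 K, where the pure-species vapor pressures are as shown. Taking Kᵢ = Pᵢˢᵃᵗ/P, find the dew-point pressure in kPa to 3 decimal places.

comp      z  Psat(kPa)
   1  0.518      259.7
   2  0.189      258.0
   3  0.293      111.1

At the dew point ψ → 1, so Σzᵢ/Kᵢ = 1 with Kᵢ = Pᵢˢᵃᵗ/P ⇒ 1/P = Σzᵢ/Pᵢˢᵃᵗ.
1/P = 0.518/259.7 + 0.189/258.0 + 0.293/111.1 = 0.005364 ⇒ P = 186.413 kPa

Pdew = 186.413 kPa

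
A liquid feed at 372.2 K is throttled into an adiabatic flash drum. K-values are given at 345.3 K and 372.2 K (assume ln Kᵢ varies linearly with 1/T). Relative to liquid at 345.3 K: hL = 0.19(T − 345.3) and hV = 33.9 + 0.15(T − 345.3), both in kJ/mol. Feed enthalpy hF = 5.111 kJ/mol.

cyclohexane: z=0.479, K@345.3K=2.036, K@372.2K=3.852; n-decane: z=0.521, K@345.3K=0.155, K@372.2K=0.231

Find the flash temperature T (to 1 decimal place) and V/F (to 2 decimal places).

Adiabatic flash: solve Rachford–Rice at each trial T, then check hF = ψ·hV(T) + (1−ψ)·hL(T).
  T = 345.3 K: K = (2.036, 0.155), RR gives ψ = 0.064, H_out = 2.169 kJ/mol
  T = 372.2 K: K = (3.852, 0.231), RR gives ψ = 0.440, H_out = 19.560 kJ/mol
  T = 358.8 K: K = (2.838, 0.191), RR gives ψ = 0.308, H_out = 12.853 kJ/mol
  T = 352.1 K: K = (2.414, 0.172), RR gives ψ = 0.210, H_out = 8.367 kJ/mol
  T = 348.7 K: K = (2.219, 0.164), RR gives ψ = 0.145, H_out = 5.550 kJ/mol
  T = 347.0 K: K = (2.126, 0.159), RR gives ψ = 0.107, H_out = 3.943 kJ/mol
Linear interpolation between T = 347.0 (H_out = 3.943) and T = 348.7 (H_out = 5.550) on hF = 5.111 gives T ≈ 348.2 K, at which ψ = 0.13.

T = 348.2 K, V/F = 0.13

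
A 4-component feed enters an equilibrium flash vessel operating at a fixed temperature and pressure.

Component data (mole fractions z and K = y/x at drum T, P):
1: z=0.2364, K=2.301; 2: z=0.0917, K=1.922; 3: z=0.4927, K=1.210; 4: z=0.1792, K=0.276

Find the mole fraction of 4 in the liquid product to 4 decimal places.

Let β = V/F and solve Σ zᵢ(Kᵢ−1)/(1+β(Kᵢ−1)) = 0.
Check two-phase: ΣzᵢKᵢ = 1.3658 > 1 and Σzᵢ/Kᵢ = 1.2069 > 1, so g(0) = 0.3658 > 0 and g(1) = -0.2069 < 0.
Iterate (Newton) starting at β = 0.57:
  β = 0.5700: g = 0.10352, g' = -0.4551 → β = 0.7975
  β = 0.7975: g = -0.01870, g' = -0.6641 → β = 0.7693
  β = 0.7693: g = -0.00062, g' = -0.6214 → β = 0.7683
Converged at β = 0.7683.
Compositions from xᵢ = zᵢ/(1+β(Kᵢ−1)), yᵢ = Kᵢxᵢ:
  1: x = 0.1182, y = 0.2720
  2: x = 0.0537, y = 0.1032
  3: x = 0.4242, y = 0.5133
  4: x = 0.4039, y = 0.1115

x_4 = 0.4039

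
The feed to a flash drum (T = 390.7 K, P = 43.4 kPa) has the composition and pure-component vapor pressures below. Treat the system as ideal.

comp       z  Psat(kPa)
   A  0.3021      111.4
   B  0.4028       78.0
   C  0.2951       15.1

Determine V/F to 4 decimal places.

Raoult's law: Kᵢ = Pᵢˢᵃᵗ/P = Pᵢˢᵃᵗ/43.4.
  K_A = 111.4/43.4 = 2.566820, K_B = 78.0/43.4 = 1.797235, K_C = 15.1/43.4 = 0.347926
Material balance + equilibrium reduce to Σ zᵢ(Kᵢ−1)/(1+V/F(Kᵢ−1)) = 0.
Check two-phase: ΣzᵢKᵢ = 1.6020 > 1 and Σzᵢ/Kᵢ = 1.1900 > 1, so g(0) = 0.6020 > 0 and g(1) = -0.1900 < 0.
Newton iteration, V/F⁰ = 0.5:
  V/F = 0.5000: g = 0.20950, g' = -0.6403 → V/F = 0.8272
  V/F = 0.8272: g = -0.01810, g' = -0.8251 → V/F = 0.8053
  V/F = 0.8053: g = -0.00032, g' = -0.7963 → V/F = 0.8048
Converged at V/F = 0.8048.

V/F = 0.8048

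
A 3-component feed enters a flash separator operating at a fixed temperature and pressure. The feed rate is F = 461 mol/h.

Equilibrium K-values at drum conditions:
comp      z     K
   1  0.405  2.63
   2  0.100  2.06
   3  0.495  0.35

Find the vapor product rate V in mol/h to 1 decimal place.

V = 206.2 mol/h

Material balance + equilibrium reduce to Σ zᵢ(Kᵢ−1)/(1+ψ(Kᵢ−1)) = 0.
Check two-phase: ΣzᵢKᵢ = 1.444 > 1 and Σzᵢ/Kᵢ = 1.617 > 1, so g(0) = 0.444 > 0 and g(1) = -0.617 < 0.
Iterate (Newton) starting at ψ = 0.4:
  ψ = 0.400: g = 0.0392, g' = -0.832 → ψ = 0.447
Converged at ψ = 0.447.
Then V = ψ·F = 0.4474·461 = 206.2 mol/h and L = F − V = 254.8 mol/h.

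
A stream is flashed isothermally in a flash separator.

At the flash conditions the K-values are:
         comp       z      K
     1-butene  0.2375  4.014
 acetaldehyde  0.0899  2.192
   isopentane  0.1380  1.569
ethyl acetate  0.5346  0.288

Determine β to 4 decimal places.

β = 0.3340

Let β = V/F and solve Σ zᵢ(Kᵢ−1)/(1+β(Kᵢ−1)) = 0.
Feasibility: ΣzᵢKᵢ = 1.5209, Σzᵢ/Kᵢ = 2.0444 — both > 1, two phases present.
Newton iteration, β⁰ = 0.5:
  β = 0.5000: g = -0.17724, g' = -1.0740 → β = 0.3350
  β = 0.3350: g = -0.00110, g' = -1.0984 → β = 0.3340
Converged at β = 0.3340.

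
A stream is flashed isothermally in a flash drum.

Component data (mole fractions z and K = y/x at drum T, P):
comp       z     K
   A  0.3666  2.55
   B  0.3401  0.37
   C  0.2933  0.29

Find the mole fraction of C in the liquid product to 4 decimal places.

x_C = 0.3259

Material balance + equilibrium reduce to Σ zᵢ(Kᵢ−1)/(1+ψ(Kᵢ−1)) = 0.
Feasibility: ΣzᵢKᵢ = 1.1457, Σzᵢ/Kᵢ = 2.0743 — both > 1, two phases present.
Newton–Raphson from ψ = 0.37:
  ψ = 0.3700: g = -0.20070, g' = -0.8572 → ψ = 0.1359
  ψ = 0.1359: g = 0.00458, g' = -0.9435 → ψ = 0.1407
Converged at ψ = 0.1407.
Compositions from xᵢ = zᵢ/(1+ψ(Kᵢ−1)), yᵢ = Kᵢxᵢ:
  A: x = 0.3009, y = 0.7674
  B: x = 0.3732, y = 0.1381
  C: x = 0.3259, y = 0.0945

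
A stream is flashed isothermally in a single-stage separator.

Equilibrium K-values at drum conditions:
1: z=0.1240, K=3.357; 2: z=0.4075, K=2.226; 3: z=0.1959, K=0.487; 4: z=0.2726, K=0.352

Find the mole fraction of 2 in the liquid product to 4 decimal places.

x_2 = 0.2407

Material balance + equilibrium reduce to Σ zᵢ(Kᵢ−1)/(1+ψ(Kᵢ−1)) = 0.
Feasibility: ΣzᵢKᵢ = 1.5147, Σzᵢ/Kᵢ = 1.3967 — both > 1, two phases present.
Newton iteration, ψ⁰ = 0.5:
  ψ = 0.5000: g = 0.04741, g' = -0.7243 → ψ = 0.5655
  ψ = 0.5655: g = -0.00003, g' = -0.7277 → ψ = 0.5654
Converged at ψ = 0.5654.
Compositions from xᵢ = zᵢ/(1+ψ(Kᵢ−1)), yᵢ = Kᵢxᵢ:
  1: x = 0.0532, y = 0.1784
  2: x = 0.2407, y = 0.5357
  3: x = 0.2759, y = 0.1344
  4: x = 0.4302, y = 0.1514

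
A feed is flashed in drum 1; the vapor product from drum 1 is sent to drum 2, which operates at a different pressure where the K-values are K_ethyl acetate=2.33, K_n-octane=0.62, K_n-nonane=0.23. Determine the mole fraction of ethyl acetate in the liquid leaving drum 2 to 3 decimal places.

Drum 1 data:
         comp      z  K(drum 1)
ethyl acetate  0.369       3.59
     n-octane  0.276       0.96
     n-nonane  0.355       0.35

x_ethyl acetate (drum 2) = 0.303

Drum 1:
Newton iteration, ψ₁⁰ = 0.66:
  ψ₁ = 0.660: g = -0.0627, g' = -0.798 → ψ₁ = 0.581
  ψ₁ = 0.581: g = -0.0008, g' = -0.782 → ψ₁ = 0.580
Converged at ψ₁ = 0.580.
Drum-1 compositions:
  ethyl acetate: x = 0.147, y = 0.529
  n-octane: x = 0.283, y = 0.271
  n-nonane: x = 0.570, y = 0.200
Drum-2 feed = drum-1 vapor: z₂ = (0.5292, 0.2713, 0.1995).
Drum 2:
Rachford–Rice: g(ψ₂) = Σ zᵢ(Kᵢ−1)/(1+ψ₂(Kᵢ−1)) = 0.
Check two-phase: ΣzᵢKᵢ = 1.447 > 1 and Σzᵢ/Kᵢ = 1.532 > 1, so g(0) = 0.447 > 0 and g(1) = -0.532 < 0.
Iterate (Newton) starting at ψ₂ = 0.44:
  ψ₂ = 0.440: g = 0.0879, g' = -0.700 → ψ₂ = 0.566
  ψ₂ = 0.566: g = -0.0018, g' = -0.740 → ψ₂ = 0.563
Converged at ψ₂ = 0.563.
  ethyl acetate: x = 0.303, y = 0.705
  n-octane: x = 0.345, y = 0.214
  n-nonane: x = 0.352, y = 0.081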